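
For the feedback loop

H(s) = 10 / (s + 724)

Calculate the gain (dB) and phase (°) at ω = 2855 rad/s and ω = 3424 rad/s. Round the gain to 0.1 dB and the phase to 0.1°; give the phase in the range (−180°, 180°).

At s = jω = j2855:
pole (s+724): 724 + j2855 → |·| = √(724²+2855²) = √8675201 ≈ 2945.4, ∠ = arctan(2855/724) ≈ 75.77°
|H| = 10 / 2945.4 ≈ 0.0033951
Gain = 20 log₁₀(0.0033951) ≈ -49.38 dB
∠H = 0.00° − 75.77° = -75.77°

At s = jω = j3424:
pole (s+724): 724 + j3424 → |·| = √(724²+3424²) = √12247952 ≈ 3499.7, ∠ = arctan(3424/724) ≈ 78.06°
|H| = 10 / 3499.7 ≈ 0.0028574
Gain = 20 log₁₀(0.0028574) ≈ -50.88 dB
∠H = 0.00° − 78.06° = -78.06°

ω = 2855: -49.4 dB, -75.8°; ω = 3424: -50.9 dB, -78.1°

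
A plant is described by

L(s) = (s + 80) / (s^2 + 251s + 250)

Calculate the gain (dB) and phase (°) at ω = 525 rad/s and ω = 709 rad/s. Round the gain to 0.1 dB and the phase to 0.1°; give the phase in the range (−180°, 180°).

Substitute s = j525:
Numerator: (j525) + 80 = 80 + j525
Denominator: (j525)^2 + 251(j525) + 250 = -275375 + j131775
|N| = √(80² + 525²) ≈ 531.06, ∠N ≈ 81.34°
|D| = √(275375² + 131775²) ≈ 3.0528e+05, ∠D ≈ 154.43°
|L| = 531.06 / 3.0528e+05 ≈ 0.0017396
Gain = 20 log₁₀(0.0017396) ≈ -55.19 dB
∠L = 81.34° − 154.43° = -73.09°

Substitute s = j709:
Numerator: (j709) + 80 = 80 + j709
Denominator: (j709)^2 + 251(j709) + 250 = -502431 + j177959
|N| = √(80² + 709²) ≈ 713.5, ∠N ≈ 83.56°
|D| = √(502431² + 177959²) ≈ 5.3302e+05, ∠D ≈ 160.50°
|L| = 713.5 / 5.3302e+05 ≈ 0.0013386
Gain = 20 log₁₀(0.0013386) ≈ -57.47 dB
∠L = 83.56° − 160.50° = -76.94°

ω = 525: -55.2 dB, -73.1°; ω = 709: -57.5 dB, -76.9°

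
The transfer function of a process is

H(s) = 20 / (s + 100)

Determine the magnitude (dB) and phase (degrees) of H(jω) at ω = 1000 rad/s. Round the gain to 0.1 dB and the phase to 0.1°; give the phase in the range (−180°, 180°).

-34.0 dB, -84.3°

At s = jω = j1000:
pole (s+100): 100 + j1000 → |·| = √(100²+1000²) = √1010000 ≈ 1005, ∠ = arctan(1000/100) ≈ 84.29°
|H| = 20 / 1005 ≈ 0.0199
Gain = 20 log₁₀(0.0199) ≈ -34.02 dB
∠H = 0.00° − 84.29° = -84.29°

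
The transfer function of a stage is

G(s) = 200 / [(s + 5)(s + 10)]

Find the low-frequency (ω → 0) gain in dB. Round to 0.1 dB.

G(0) = 200 / (5·10) = 4
20 log₁₀(4) ≈ 12.04 dB

12.0 dB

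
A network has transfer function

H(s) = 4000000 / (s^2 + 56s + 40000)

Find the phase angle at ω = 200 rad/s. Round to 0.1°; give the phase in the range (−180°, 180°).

At s = jω = j200:
quadratic: (j200)² + 56·j200 + 40000 = 0 + j11200 → |·| ≈ 11200, ∠ ≈ 90.00°
∠H = 0.00° − 90.00° = -90.00°

-90.0°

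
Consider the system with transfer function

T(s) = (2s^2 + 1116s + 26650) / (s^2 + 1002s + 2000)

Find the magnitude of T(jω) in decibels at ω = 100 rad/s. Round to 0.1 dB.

0.9 dB

Substitute s = j100:
Numerator: 2(j100)^2 + 1116(j100) + 26650 = 6650 + j111600
Denominator: (j100)^2 + 1002(j100) + 2000 = -8000 + j100200
|N| = √(6650² + 111600²) ≈ 1.118e+05, ∠N ≈ 86.59°
|D| = √(8000² + 100200²) ≈ 1.0052e+05, ∠D ≈ 94.56°
|T| = 1.118e+05 / 1.0052e+05 ≈ 1.1122
Gain = 20 log₁₀(1.1122) ≈ 0.92 dB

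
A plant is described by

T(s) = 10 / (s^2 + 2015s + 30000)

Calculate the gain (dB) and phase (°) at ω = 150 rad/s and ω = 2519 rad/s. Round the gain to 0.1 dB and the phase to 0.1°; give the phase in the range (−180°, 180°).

ω = 150: -89.6 dB, -88.6°; ω = 2519: -118.2 dB, -141.2°

Substitute s = j150:
Numerator: 10 = 10 + j0
Denominator: (j150)^2 + 2015(j150) + 30000 = 7500 + j302250
|N| = √(10² + 0²) ≈ 10, ∠N ≈ 0.00°
|D| = √(7500² + 302250²) ≈ 3.0234e+05, ∠D ≈ 88.58°
|T| = 10 / 3.0234e+05 ≈ 3.3075e-05
Gain = 20 log₁₀(3.3075e-05) ≈ -89.61 dB
∠T = 0.00° − 88.58° = -88.58°

Substitute s = j2519:
Numerator: 10 = 10 + j0
Denominator: (j2519)^2 + 2015(j2519) + 30000 = -6315361 + j5075785
|N| = √(10² + 0²) ≈ 10, ∠N ≈ 0.00°
|D| = √(6315361² + 5075785²) ≈ 8.1023e+06, ∠D ≈ 141.21°
|T| = 10 / 8.1023e+06 ≈ 1.2342e-06
Gain = 20 log₁₀(1.2342e-06) ≈ -118.17 dB
∠T = 0.00° − 141.21° = -141.21°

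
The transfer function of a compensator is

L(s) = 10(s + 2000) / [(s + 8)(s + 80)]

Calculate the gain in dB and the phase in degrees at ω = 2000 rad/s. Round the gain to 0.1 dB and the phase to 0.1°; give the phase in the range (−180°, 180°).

At s = jω = j2000:
zero (s+2000): 2000 + j2000 → |·| = √(2000²+2000²) = √8000000 ≈ 2828.4, ∠ = arctan(2000/2000) ≈ 45.00°
pole (s+8): 8 + j2000 → |·| = √(8²+2000²) = √4000064 ≈ 2000, ∠ = arctan(2000/8) ≈ 89.77°
pole (s+80): 80 + j2000 → |·| = √(80²+2000²) = √4006400 ≈ 2001.6, ∠ = arctan(2000/80) ≈ 87.71°
|L| = 10 · 2828.4 / 4.0032e+06 ≈ 0.0070653
Gain = 20 log₁₀(0.0070653) ≈ -43.02 dB
∠L = 45.00° − 177.48° = -132.48°

-43.0 dB, -132.5°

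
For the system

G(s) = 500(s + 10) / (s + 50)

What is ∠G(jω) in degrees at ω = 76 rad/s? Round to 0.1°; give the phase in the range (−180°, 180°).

At s = jω = j76:
zero (s+10): 10 + j76 → |·| = √(10²+76²) = √5876 ≈ 76.655, ∠ = arctan(76/10) ≈ 82.50°
pole (s+50): 50 + j76 → |·| = √(50²+76²) = √8276 ≈ 90.973, ∠ = arctan(76/50) ≈ 56.66°
∠G = 82.50° − 56.66° = 25.84°

25.8°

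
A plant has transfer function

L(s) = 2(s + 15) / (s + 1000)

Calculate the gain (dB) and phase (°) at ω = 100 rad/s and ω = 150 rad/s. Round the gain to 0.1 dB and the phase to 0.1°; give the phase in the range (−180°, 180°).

At s = jω = j100:
zero (s+15): 15 + j100 → |·| = √(15²+100²) = √10225 ≈ 101.12, ∠ = arctan(100/15) ≈ 81.47°
pole (s+1000): 1000 + j100 → |·| = √(1000²+100²) = √1010000 ≈ 1005, ∠ = arctan(100/1000) ≈ 5.71°
|L| = 2 · 101.12 / 1005 ≈ 0.20123
Gain = 20 log₁₀(0.20123) ≈ -13.93 dB
∠L = 81.47° − 5.71° = 75.76°

At s = jω = j150:
zero (s+15): 15 + j150 → |·| = √(15²+150²) = √22725 ≈ 150.75, ∠ = arctan(150/15) ≈ 84.29°
pole (s+1000): 1000 + j150 → |·| = √(1000²+150²) = √1022500 ≈ 1011.2, ∠ = arctan(150/1000) ≈ 8.53°
|L| = 2 · 150.75 / 1011.2 ≈ 0.29816
Gain = 20 log₁₀(0.29816) ≈ -10.51 dB
∠L = 84.29° − 8.53° = 75.76°

ω = 100: -13.9 dB, 75.8°; ω = 150: -10.5 dB, 75.8°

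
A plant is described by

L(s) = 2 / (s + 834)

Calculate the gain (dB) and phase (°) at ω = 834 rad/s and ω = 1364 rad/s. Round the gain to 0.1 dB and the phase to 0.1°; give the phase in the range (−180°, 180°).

ω = 834: -55.4 dB, -45.0°; ω = 1364: -58.1 dB, -58.6°

At s = jω = j834:
pole (s+834): 834 + j834 → |·| = √(834²+834²) = √1391112 ≈ 1179.5, ∠ = arctan(834/834) ≈ 45.00°
|L| = 2 / 1179.5 ≈ 0.0016956
Gain = 20 log₁₀(0.0016956) ≈ -55.41 dB
∠L = 0.00° − 45.00° = -45.00°

At s = jω = j1364:
pole (s+834): 834 + j1364 → |·| = √(834²+1364²) = √2556052 ≈ 1598.8, ∠ = arctan(1364/834) ≈ 58.56°
|L| = 2 / 1598.8 ≈ 0.0012509
Gain = 20 log₁₀(0.0012509) ≈ -58.06 dB
∠L = 0.00° − 58.56° = -58.56°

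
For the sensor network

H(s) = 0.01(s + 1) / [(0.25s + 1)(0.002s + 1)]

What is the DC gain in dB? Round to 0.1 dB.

-40.0 dB

H(0) = 0.01 · 1 / 1 = 0.01
20 log₁₀(0.01) ≈ -40.00 dB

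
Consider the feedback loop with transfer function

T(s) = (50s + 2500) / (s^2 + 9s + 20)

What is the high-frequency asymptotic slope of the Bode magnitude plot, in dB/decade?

Each pole contributes −20 dB/decade at high frequency; each zero contributes +20 dB/decade.
Net: 1 zero(s) − 2 pole(s) → -20 dB/decade.

-20 dB/decade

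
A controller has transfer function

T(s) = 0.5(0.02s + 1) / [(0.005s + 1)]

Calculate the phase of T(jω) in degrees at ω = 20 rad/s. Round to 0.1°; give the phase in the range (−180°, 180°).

16.1°

At ω = 20 rad/s:
zero (1 + j20·0.02) = 1 + j0.4 → |·| ≈ 1.077, ∠ ≈ 21.80°
pole (1 + j20·0.005) = 1 + j0.1 → |·| ≈ 1.005, ∠ ≈ 5.71°
∠T = (21.80°) − (5.71°) = 16.09°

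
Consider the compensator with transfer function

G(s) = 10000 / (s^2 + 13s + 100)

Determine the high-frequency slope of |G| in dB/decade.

Each pole contributes −20 dB/decade at high frequency; each zero contributes +20 dB/decade.
Net: 0 zero(s) − 2 pole(s) → -40 dB/decade.

-40 dB/decade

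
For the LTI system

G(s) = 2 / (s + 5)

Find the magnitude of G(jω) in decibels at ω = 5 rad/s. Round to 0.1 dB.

-11.0 dB

At s = jω = j5:
pole (s+5): 5 + j5 → |·| = √(5²+5²) = √50 ≈ 7.0711, ∠ = arctan(5/5) ≈ 45.00°
|G| = 2 / 7.0711 ≈ 0.28284
Gain = 20 log₁₀(0.28284) ≈ -10.97 dB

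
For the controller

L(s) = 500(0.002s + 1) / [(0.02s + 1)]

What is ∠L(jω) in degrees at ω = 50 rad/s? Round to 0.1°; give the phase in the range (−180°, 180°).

-39.3°

At ω = 50 rad/s:
zero (1 + j50·0.002) = 1 + j0.1 → |·| ≈ 1.005, ∠ ≈ 5.71°
pole (1 + j50·0.02) = 1 + j1 → |·| ≈ 1.4142, ∠ ≈ 45.00°
∠L = (5.71°) − (45.00°) = -39.29°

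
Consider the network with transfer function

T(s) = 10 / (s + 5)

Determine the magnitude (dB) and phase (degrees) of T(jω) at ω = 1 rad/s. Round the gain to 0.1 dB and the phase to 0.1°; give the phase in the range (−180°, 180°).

5.9 dB, -11.3°

Substitute s = j1:
Numerator: 10 = 10 + j0
Denominator: (j1) + 5 = 5 + j1
|N| = √(10² + 0²) ≈ 10, ∠N ≈ 0.00°
|D| = √(5² + 1²) ≈ 5.099, ∠D ≈ 11.31°
|T| = 10 / 5.099 ≈ 1.9612
Gain = 20 log₁₀(1.9612) ≈ 5.85 dB
∠T = 0.00° − 11.31° = -11.31°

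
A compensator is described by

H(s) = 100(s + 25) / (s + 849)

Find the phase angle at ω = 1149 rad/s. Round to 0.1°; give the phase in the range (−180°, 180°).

At s = jω = j1149:
zero (s+25): 25 + j1149 → |·| = √(25²+1149²) = √1320826 ≈ 1149.3, ∠ = arctan(1149/25) ≈ 88.75°
pole (s+849): 849 + j1149 → |·| = √(849²+1149²) = √2041002 ≈ 1428.6, ∠ = arctan(1149/849) ≈ 53.54°
∠H = 88.75° − 53.54° = 35.21°

35.2°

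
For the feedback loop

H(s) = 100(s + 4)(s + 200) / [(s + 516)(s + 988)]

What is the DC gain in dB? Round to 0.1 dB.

H(0) = 100·4·200 / (516·988) ≈ 0.15692
20 log₁₀(0.15692) ≈ -16.09 dB

-16.1 dB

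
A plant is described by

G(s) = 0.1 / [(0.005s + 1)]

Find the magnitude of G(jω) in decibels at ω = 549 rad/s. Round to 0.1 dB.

At ω = 549 rad/s:
pole (1 + j549·0.005) = 1 + j2.745 → |·| ≈ 2.9215, ∠ ≈ 69.98°
|G| = 0.1 · 1 / (2.9215) ≈ 0.034229
Gain = 20 log₁₀(0.034229) ≈ -29.31 dB

-29.3 dB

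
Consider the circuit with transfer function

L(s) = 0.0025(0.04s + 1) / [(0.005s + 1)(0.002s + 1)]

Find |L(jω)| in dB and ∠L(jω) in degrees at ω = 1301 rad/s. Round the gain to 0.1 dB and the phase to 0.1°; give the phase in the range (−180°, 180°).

-43.0 dB, -61.3°

At ω = 1301 rad/s:
zero (1 + j1301·0.04) = 1 + j52.04 → |·| ≈ 52.05, ∠ ≈ 88.90°
pole (1 + j1301·0.005) = 1 + j6.505 → |·| ≈ 6.5814, ∠ ≈ 81.26°
pole (1 + j1301·0.002) = 1 + j2.602 → |·| ≈ 2.7875, ∠ ≈ 68.98°
|L| = 0.0025 · 52.05 / (6.5814 · 2.7875) ≈ 0.007093
Gain = 20 log₁₀(0.007093) ≈ -42.98 dB
∠L = (88.90°) − (81.26° + 68.98°) = -61.34°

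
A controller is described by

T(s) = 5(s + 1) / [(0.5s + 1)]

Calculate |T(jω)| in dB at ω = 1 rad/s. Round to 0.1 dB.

16.0 dB

At ω = 1 rad/s:
zero (1 + j1·1) = 1 + j1 → |·| ≈ 1.4142, ∠ ≈ 45.00°
pole (1 + j1·0.5) = 1 + j0.5 → |·| ≈ 1.118, ∠ ≈ 26.57°
|T| = 5 · 1.4142 / (1.118) ≈ 6.3247
Gain = 20 log₁₀(6.3247) ≈ 16.02 dB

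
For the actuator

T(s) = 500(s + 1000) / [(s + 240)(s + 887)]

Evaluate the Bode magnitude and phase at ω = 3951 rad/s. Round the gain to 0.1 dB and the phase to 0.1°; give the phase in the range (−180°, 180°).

At s = jω = j3951:
zero (s+1000): 1000 + j3951 → |·| = √(1000²+3951²) = √16610401 ≈ 4075.6, ∠ = arctan(3951/1000) ≈ 75.80°
pole (s+240): 240 + j3951 → |·| = √(240²+3951²) = √15668001 ≈ 3958.3, ∠ = arctan(3951/240) ≈ 86.52°
pole (s+887): 887 + j3951 → |·| = √(887²+3951²) = √16397170 ≈ 4049.3, ∠ = arctan(3951/887) ≈ 77.35°
|T| = 500 · 4075.6 / 1.6028e+07 ≈ 0.12714
Gain = 20 log₁₀(0.12714) ≈ -17.91 dB
∠T = 75.80° − 163.87° = -88.07°

-17.9 dB, -88.1°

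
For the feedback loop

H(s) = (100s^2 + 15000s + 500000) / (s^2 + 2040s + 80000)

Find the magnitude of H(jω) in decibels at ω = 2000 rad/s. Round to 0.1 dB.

37.0 dB

Substitute s = j2000:
Numerator: 100(j2000)^2 + 15000(j2000) + 500000 = -399500000 + j30000000
Denominator: (j2000)^2 + 2040(j2000) + 80000 = -3920000 + j4080000
|N| = √(399500000² + 30000000²) ≈ 4.0062e+08, ∠N ≈ 175.71°
|D| = √(3920000² + 4080000²) ≈ 5.658e+06, ∠D ≈ 133.85°
|H| = 4.0062e+08 / 5.658e+06 ≈ 70.806
Gain = 20 log₁₀(70.806) ≈ 37.00 dB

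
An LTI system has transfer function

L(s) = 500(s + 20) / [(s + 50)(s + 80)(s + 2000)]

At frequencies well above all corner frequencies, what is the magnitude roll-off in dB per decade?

-40 dB/decade

Each pole contributes −20 dB/decade at high frequency; each zero contributes +20 dB/decade.
Net: 1 zero(s) − 3 pole(s) → -40 dB/decade.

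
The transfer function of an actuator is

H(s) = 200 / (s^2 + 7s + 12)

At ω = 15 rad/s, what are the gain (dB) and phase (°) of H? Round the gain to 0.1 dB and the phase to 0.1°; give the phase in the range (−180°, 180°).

-1.5 dB, -153.8°

Substitute s = j15:
Numerator: 200 = 200 + j0
Denominator: (j15)^2 + 7(j15) + 12 = -213 + j105
|N| = √(200² + 0²) ≈ 200, ∠N ≈ 0.00°
|D| = √(213² + 105²) ≈ 237.47, ∠D ≈ 153.76°
|H| = 200 / 237.47 ≈ 0.84221
Gain = 20 log₁₀(0.84221) ≈ -1.49 dB
∠H = 0.00° − 153.76° = -153.76°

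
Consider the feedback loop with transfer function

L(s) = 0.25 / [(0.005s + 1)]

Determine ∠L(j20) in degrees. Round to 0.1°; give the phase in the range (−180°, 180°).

-5.7°

At ω = 20 rad/s:
pole (1 + j20·0.005) = 1 + j0.1 → |·| ≈ 1.005, ∠ ≈ 5.71°
∠L = (0°) − (5.71°) = -5.71°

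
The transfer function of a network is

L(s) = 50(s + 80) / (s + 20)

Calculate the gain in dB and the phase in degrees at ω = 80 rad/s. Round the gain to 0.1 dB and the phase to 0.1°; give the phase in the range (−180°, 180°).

36.7 dB, -31.0°

At s = jω = j80:
zero (s+80): 80 + j80 → |·| = √(80²+80²) = √12800 ≈ 113.14, ∠ = arctan(80/80) ≈ 45.00°
pole (s+20): 20 + j80 → |·| = √(20²+80²) = √6800 ≈ 82.462, ∠ = arctan(80/20) ≈ 75.96°
|L| = 50 · 113.14 / 82.462 ≈ 68.601
Gain = 20 log₁₀(68.601) ≈ 36.73 dB
∠L = 45.00° − 75.96° = -30.96°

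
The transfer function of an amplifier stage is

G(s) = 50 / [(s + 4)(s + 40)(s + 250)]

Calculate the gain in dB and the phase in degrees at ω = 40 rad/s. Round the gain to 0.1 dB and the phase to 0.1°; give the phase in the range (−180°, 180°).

-81.2 dB, -138.4°

At s = jω = j40:
pole (s+4): 4 + j40 → |·| = √(4²+40²) = √1616 ≈ 40.2, ∠ = arctan(40/4) ≈ 84.29°
pole (s+40): 40 + j40 → |·| = √(40²+40²) = √3200 ≈ 56.569, ∠ = arctan(40/40) ≈ 45.00°
pole (s+250): 250 + j40 → |·| = √(250²+40²) = √64100 ≈ 253.18, ∠ = arctan(40/250) ≈ 9.09°
|G| = 50 / 5.7575e+05 ≈ 8.6843e-05
Gain = 20 log₁₀(8.6843e-05) ≈ -81.23 dB
∠G = 0.00° − 138.38° = -138.38°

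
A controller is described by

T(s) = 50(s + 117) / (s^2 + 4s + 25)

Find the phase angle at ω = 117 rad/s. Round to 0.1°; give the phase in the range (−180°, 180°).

-133.0°

At s = jω = j117:
zero (s+117): 117 + j117 → |·| = √(117²+117²) = √27378 ≈ 165.46, ∠ = arctan(117/117) ≈ 45.00°
quadratic: (j117)² + 4·j117 + 25 = -13664 + j468 → |·| ≈ 13672, ∠ ≈ 178.04°
∠T = 45.00° − 178.04° = -133.04°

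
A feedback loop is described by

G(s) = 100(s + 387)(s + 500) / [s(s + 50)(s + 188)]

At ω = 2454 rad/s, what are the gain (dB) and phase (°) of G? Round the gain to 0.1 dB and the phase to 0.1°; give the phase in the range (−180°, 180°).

-27.5 dB, -104.9°

At s = jω = j2454:
zero (s+387): 387 + j2454 → |·| = √(387²+2454²) = √6171885 ≈ 2484.3, ∠ = arctan(2454/387) ≈ 81.04°
zero (s+500): 500 + j2454 → |·| = √(500²+2454²) = √6272116 ≈ 2504.4, ∠ = arctan(2454/500) ≈ 78.48°
pole (s+50): 50 + j2454 → |·| = √(50²+2454²) = √6024616 ≈ 2454.5, ∠ = arctan(2454/50) ≈ 88.83°
pole (s+188): 188 + j2454 → |·| = √(188²+2454²) = √6057460 ≈ 2461.2, ∠ = arctan(2454/188) ≈ 85.62°
pole at origin: |s| = 2454, ∠ = 90.00° (in denominator)
|G| = 100 · 6.2217e+06 / 1.4825e+10 ≈ 0.041968
Gain = 20 log₁₀(0.041968) ≈ -27.54 dB
∠G = 159.52° − 264.45° = -104.93°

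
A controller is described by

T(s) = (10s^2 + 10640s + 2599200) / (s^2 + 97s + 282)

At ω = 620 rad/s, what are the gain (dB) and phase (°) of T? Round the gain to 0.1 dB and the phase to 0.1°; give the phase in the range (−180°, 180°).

Substitute s = j620:
Numerator: 10(j620)^2 + 10640(j620) + 2599200 = -1244800 + j6596800
Denominator: (j620)^2 + 97(j620) + 282 = -384118 + j60140
|N| = √(1244800² + 6596800²) ≈ 6.7132e+06, ∠N ≈ 100.69°
|D| = √(384118² + 60140²) ≈ 3.888e+05, ∠D ≈ 171.10°
|T| = 6.7132e+06 / 3.888e+05 ≈ 17.266
Gain = 20 log₁₀(17.266) ≈ 24.74 dB
∠T = 100.69° − 171.10° = -70.41°

24.7 dB, -70.4°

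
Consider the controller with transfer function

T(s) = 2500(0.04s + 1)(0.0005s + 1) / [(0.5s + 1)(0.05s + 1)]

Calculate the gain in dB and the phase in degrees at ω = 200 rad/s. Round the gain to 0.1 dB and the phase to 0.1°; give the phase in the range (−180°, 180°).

At ω = 200 rad/s:
zero (1 + j200·0.04) = 1 + j8 → |·| ≈ 8.0623, ∠ ≈ 82.87°
zero (1 + j200·0.0005) = 1 + j0.1 → |·| ≈ 1.005, ∠ ≈ 5.71°
pole (1 + j200·0.5) = 1 + j100 → |·| ≈ 100, ∠ ≈ 89.43°
pole (1 + j200·0.05) = 1 + j10 → |·| ≈ 10.05, ∠ ≈ 84.29°
|T| = 2500 · 8.0623 · 1.005 / (100 · 10.05) ≈ 20.156
Gain = 20 log₁₀(20.156) ≈ 26.09 dB
∠T = (82.87° + 5.71°) − (89.43° + 84.29°) = -85.14°

26.1 dB, -85.1°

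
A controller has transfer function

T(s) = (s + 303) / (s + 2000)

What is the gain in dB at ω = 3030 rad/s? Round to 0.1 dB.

-1.5 dB

At s = jω = j3030:
zero (s+303): 303 + j3030 → |·| = √(303²+3030²) = √9272709 ≈ 3045.1, ∠ = arctan(3030/303) ≈ 84.29°
pole (s+2000): 2000 + j3030 → |·| = √(2000²+3030²) = √13180900 ≈ 3630.6, ∠ = arctan(3030/2000) ≈ 56.57°
|T| = 1 · 3045.1 / 3630.6 ≈ 0.83873
Gain = 20 log₁₀(0.83873) ≈ -1.53 dB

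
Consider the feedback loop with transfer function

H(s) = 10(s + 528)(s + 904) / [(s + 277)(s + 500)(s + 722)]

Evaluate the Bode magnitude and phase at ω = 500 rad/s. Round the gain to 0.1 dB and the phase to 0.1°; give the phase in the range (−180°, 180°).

-33.5 dB, -68.3°

At s = jω = j500:
zero (s+528): 528 + j500 → |·| = √(528²+500²) = √528784 ≈ 727.18, ∠ = arctan(500/528) ≈ 43.44°
zero (s+904): 904 + j500 → |·| = √(904²+500²) = √1067216 ≈ 1033.1, ∠ = arctan(500/904) ≈ 28.95°
pole (s+277): 277 + j500 → |·| = √(277²+500²) = √326729 ≈ 571.6, ∠ = arctan(500/277) ≈ 61.01°
pole (s+500): 500 + j500 → |·| = √(500²+500²) = √500000 ≈ 707.11, ∠ = arctan(500/500) ≈ 45.00°
pole (s+722): 722 + j500 → |·| = √(722²+500²) = √771284 ≈ 878.23, ∠ = arctan(500/722) ≈ 34.70°
|H| = 10 · 7.5125e+05 / 3.5497e+08 ≈ 0.021164
Gain = 20 log₁₀(0.021164) ≈ -33.49 dB
∠H = 72.39° − 140.71° = -68.32°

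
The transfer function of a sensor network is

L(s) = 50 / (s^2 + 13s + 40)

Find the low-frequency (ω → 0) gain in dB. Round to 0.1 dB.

1.9 dB

L(0) = 50 / 40 = 1.25
20 log₁₀(1.25) ≈ 1.94 dB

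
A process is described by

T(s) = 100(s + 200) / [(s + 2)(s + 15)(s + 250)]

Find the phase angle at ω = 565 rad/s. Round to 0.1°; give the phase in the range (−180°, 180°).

At s = jω = j565:
zero (s+200): 200 + j565 → |·| = √(200²+565²) = √359225 ≈ 599.35, ∠ = arctan(565/200) ≈ 70.51°
pole (s+2): 2 + j565 → |·| = √(2²+565²) = √319229 ≈ 565, ∠ = arctan(565/2) ≈ 89.80°
pole (s+15): 15 + j565 → |·| = √(15²+565²) = √319450 ≈ 565.2, ∠ = arctan(565/15) ≈ 88.48°
pole (s+250): 250 + j565 → |·| = √(250²+565²) = √381725 ≈ 617.84, ∠ = arctan(565/250) ≈ 66.13°
∠T = 70.51° − 244.41° = -173.90°

-173.9°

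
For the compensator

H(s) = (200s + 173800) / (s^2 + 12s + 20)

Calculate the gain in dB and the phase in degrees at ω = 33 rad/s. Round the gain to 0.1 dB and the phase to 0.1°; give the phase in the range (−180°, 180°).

43.7 dB, -157.5°

Substitute s = j33:
Numerator: 200(j33) + 173800 = 173800 + j6600
Denominator: (j33)^2 + 12(j33) + 20 = -1069 + j396
|N| = √(173800² + 6600²) ≈ 1.7393e+05, ∠N ≈ 2.17°
|D| = √(1069² + 396²) ≈ 1140, ∠D ≈ 159.67°
|H| = 1.7393e+05 / 1140 ≈ 152.57
Gain = 20 log₁₀(152.57) ≈ 43.67 dB
∠H = 2.17° − 159.67° = -157.50°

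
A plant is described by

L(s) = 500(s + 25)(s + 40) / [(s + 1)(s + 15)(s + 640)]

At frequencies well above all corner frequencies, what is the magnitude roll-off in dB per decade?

Each pole contributes −20 dB/decade at high frequency; each zero contributes +20 dB/decade.
Net: 2 zero(s) − 3 pole(s) → -20 dB/decade.

-20 dB/decade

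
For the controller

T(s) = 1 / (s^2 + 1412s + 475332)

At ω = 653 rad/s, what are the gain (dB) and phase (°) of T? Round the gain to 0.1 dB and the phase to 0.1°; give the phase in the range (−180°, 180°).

-119.3 dB, -87.0°

Substitute s = j653:
Numerator: 1 = 1 + j0
Denominator: (j653)^2 + 1412(j653) + 475332 = 48923 + j922036
|N| = √(1² + 0²) ≈ 1, ∠N ≈ 0.00°
|D| = √(48923² + 922036²) ≈ 9.2333e+05, ∠D ≈ 86.96°
|T| = 1 / 9.2333e+05 ≈ 1.083e-06
Gain = 20 log₁₀(1.083e-06) ≈ -119.31 dB
∠T = 0.00° − 86.96° = -86.96°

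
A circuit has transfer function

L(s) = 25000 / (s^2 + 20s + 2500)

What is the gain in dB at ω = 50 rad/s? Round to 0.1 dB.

At s = jω = j50:
quadratic: (j50)² + 20·j50 + 2500 = 0 + j1000 → |·| ≈ 1000, ∠ ≈ 90.00°
|L| = 25000 / 1000 ≈ 25
Gain = 20 log₁₀(25) ≈ 27.96 dB

28.0 dB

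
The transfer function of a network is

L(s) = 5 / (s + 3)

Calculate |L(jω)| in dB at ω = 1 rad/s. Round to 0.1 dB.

Substitute s = j1:
Numerator: 5 = 5 + j0
Denominator: (j1) + 3 = 3 + j1
|N| = √(5² + 0²) ≈ 5, ∠N ≈ 0.00°
|D| = √(3² + 1²) ≈ 3.1623, ∠D ≈ 18.43°
|L| = 5 / 3.1623 ≈ 1.5811
Gain = 20 log₁₀(1.5811) ≈ 3.98 dB

4.0 dB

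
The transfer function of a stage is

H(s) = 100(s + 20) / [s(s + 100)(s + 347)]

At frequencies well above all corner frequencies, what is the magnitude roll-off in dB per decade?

Each pole contributes −20 dB/decade at high frequency; each zero contributes +20 dB/decade.
Net: 1 zero(s) − 3 pole(s) → -40 dB/decade.

-40 dB/decade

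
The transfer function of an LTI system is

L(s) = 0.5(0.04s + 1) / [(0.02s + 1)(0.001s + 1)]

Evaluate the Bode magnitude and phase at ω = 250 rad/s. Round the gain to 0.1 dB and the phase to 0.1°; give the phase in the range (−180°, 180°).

At ω = 250 rad/s:
zero (1 + j250·0.04) = 1 + j10 → |·| ≈ 10.05, ∠ ≈ 84.29°
pole (1 + j250·0.02) = 1 + j5 → |·| ≈ 5.099, ∠ ≈ 78.69°
pole (1 + j250·0.001) = 1 + j0.25 → |·| ≈ 1.0308, ∠ ≈ 14.04°
|L| = 0.5 · 10.05 / (5.099 · 1.0308) ≈ 0.95604
Gain = 20 log₁₀(0.95604) ≈ -0.39 dB
∠L = (84.29°) − (78.69° + 14.04°) = -8.44°

-0.4 dB, -8.4°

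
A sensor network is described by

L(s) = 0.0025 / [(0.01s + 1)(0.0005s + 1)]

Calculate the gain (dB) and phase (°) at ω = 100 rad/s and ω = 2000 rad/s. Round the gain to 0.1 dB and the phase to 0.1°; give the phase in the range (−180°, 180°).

ω = 100: -55.1 dB, -47.9°; ω = 2000: -81.1 dB, -132.1°

At ω = 100 rad/s:
pole (1 + j100·0.01) = 1 + j1 → |·| ≈ 1.4142, ∠ ≈ 45.00°
pole (1 + j100·0.0005) = 1 + j0.05 → |·| ≈ 1.0012, ∠ ≈ 2.86°
|L| = 0.0025 · 1 / (1.4142 · 1.0012) ≈ 0.0017657
Gain = 20 log₁₀(0.0017657) ≈ -55.06 dB
∠L = (0°) − (45.00° + 2.86°) = -47.86°

At ω = 2000 rad/s:
pole (1 + j2000·0.01) = 1 + j20 → |·| ≈ 20.025, ∠ ≈ 87.14°
pole (1 + j2000·0.0005) = 1 + j1 → |·| ≈ 1.4142, ∠ ≈ 45.00°
|L| = 0.0025 · 1 / (20.025 · 1.4142) ≈ 8.8279e-05
Gain = 20 log₁₀(8.8279e-05) ≈ -81.08 dB
∠L = (0°) − (87.14° + 45.00°) = -132.14°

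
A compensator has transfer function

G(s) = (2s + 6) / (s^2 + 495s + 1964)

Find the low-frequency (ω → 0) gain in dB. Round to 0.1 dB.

G(0) = 6 / 1964 ≈ 0.003055
20 log₁₀(0.003055) ≈ -50.30 dB

-50.3 dB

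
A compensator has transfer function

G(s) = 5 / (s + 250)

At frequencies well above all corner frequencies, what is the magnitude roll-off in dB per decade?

-20 dB/decade

Each pole contributes −20 dB/decade at high frequency; each zero contributes +20 dB/decade.
Net: 0 zero(s) − 1 pole(s) → -20 dB/decade.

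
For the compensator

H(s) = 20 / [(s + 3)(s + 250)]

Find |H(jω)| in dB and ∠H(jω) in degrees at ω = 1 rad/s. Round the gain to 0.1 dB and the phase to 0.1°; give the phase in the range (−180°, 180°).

-31.9 dB, -18.7°

At s = jω = j1:
pole (s+3): 3 + j1 → |·| = √(3²+1²) = √10 ≈ 3.1623, ∠ = arctan(1/3) ≈ 18.43°
pole (s+250): 250 + j1 → |·| = √(250²+1²) = √62501 ≈ 250, ∠ = arctan(1/250) ≈ 0.23°
|H| = 20 / 790.58 ≈ 0.025298
Gain = 20 log₁₀(0.025298) ≈ -31.94 dB
∠H = 0.00° − 18.66° = -18.66°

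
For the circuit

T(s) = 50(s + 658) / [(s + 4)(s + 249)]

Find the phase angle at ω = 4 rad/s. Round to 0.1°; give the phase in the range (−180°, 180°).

At s = jω = j4:
zero (s+658): 658 + j4 → |·| = √(658²+4²) = √432980 ≈ 658.01, ∠ = arctan(4/658) ≈ 0.35°
pole (s+4): 4 + j4 → |·| = √(4²+4²) = √32 ≈ 5.6569, ∠ = arctan(4/4) ≈ 45.00°
pole (s+249): 249 + j4 → |·| = √(249²+4²) = √62017 ≈ 249.03, ∠ = arctan(4/249) ≈ 0.92°
∠T = 0.35° − 45.92° = -45.57°

-45.6°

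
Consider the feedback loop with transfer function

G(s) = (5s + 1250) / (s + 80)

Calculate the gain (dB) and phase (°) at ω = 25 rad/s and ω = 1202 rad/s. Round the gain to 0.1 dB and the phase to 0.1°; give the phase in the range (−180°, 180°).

ω = 25: 23.5 dB, -11.6°; ω = 1202: 14.1 dB, -7.9°

Substitute s = j25:
Numerator: 5(j25) + 1250 = 1250 + j125
Denominator: (j25) + 80 = 80 + j25
|N| = √(1250² + 125²) ≈ 1256.2, ∠N ≈ 5.71°
|D| = √(80² + 25²) ≈ 83.815, ∠D ≈ 17.35°
|G| = 1256.2 / 83.815 ≈ 14.988
Gain = 20 log₁₀(14.988) ≈ 23.51 dB
∠G = 5.71° − 17.35° = -11.64°

Substitute s = j1202:
Numerator: 5(j1202) + 1250 = 1250 + j6010
Denominator: (j1202) + 80 = 80 + j1202
|N| = √(1250² + 6010²) ≈ 6138.6, ∠N ≈ 78.25°
|D| = √(80² + 1202²) ≈ 1204.7, ∠D ≈ 86.19°
|G| = 6138.6 / 1204.7 ≈ 5.0955
Gain = 20 log₁₀(5.0955) ≈ 14.14 dB
∠G = 78.25° − 86.19° = -7.94°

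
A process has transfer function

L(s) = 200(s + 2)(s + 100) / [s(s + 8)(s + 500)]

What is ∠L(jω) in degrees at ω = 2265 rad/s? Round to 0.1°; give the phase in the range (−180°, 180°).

-79.9°

At s = jω = j2265:
zero (s+2): 2 + j2265 → |·| = √(2²+2265²) = √5130229 ≈ 2265, ∠ = arctan(2265/2) ≈ 89.95°
zero (s+100): 100 + j2265 → |·| = √(100²+2265²) = √5140225 ≈ 2267.2, ∠ = arctan(2265/100) ≈ 87.47°
pole (s+8): 8 + j2265 → |·| = √(8²+2265²) = √5130289 ≈ 2265, ∠ = arctan(2265/8) ≈ 89.80°
pole (s+500): 500 + j2265 → |·| = √(500²+2265²) = √5380225 ≈ 2319.5, ∠ = arctan(2265/500) ≈ 77.55°
pole at origin: |s| = 2265, ∠ = 90.00° (in denominator)
∠L = 177.42° − 257.35° = -79.93°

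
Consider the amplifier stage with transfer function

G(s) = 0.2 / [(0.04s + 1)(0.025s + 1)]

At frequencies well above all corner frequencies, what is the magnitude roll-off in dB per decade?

-40 dB/decade

Each pole contributes −20 dB/decade at high frequency; each zero contributes +20 dB/decade.
Net: 0 zero(s) − 2 pole(s) → -40 dB/decade.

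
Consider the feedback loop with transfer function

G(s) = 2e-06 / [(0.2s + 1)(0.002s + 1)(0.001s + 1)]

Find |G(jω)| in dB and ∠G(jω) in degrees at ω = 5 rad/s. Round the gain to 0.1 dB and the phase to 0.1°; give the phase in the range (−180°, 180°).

-117.0 dB, -45.9°

At ω = 5 rad/s:
pole (1 + j5·0.2) = 1 + j1 → |·| ≈ 1.4142, ∠ ≈ 45.00°
pole (1 + j5·0.002) = 1 + j0.01 → |·| ≈ 1, ∠ ≈ 0.57°
pole (1 + j5·0.001) = 1 + j0.005 → |·| ≈ 1, ∠ ≈ 0.29°
|G| = 2e-06 · 1 / (1.4142 · 1 · 1) ≈ 1.4142e-06
Gain = 20 log₁₀(1.4142e-06) ≈ -116.99 dB
∠G = (0°) − (45.00° + 0.57° + 0.29°) = -45.86°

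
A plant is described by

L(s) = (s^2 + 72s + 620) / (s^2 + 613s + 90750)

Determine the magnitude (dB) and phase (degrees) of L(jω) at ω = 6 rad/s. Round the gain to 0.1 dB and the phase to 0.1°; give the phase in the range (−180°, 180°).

-41.9 dB, 34.2°

Substitute s = j6:
Numerator: (j6)^2 + 72(j6) + 620 = 584 + j432
Denominator: (j6)^2 + 613(j6) + 90750 = 90714 + j3678
|N| = √(584² + 432²) ≈ 726.42, ∠N ≈ 36.49°
|D| = √(90714² + 3678²) ≈ 90789, ∠D ≈ 2.32°
|L| = 726.42 / 90789 ≈ 0.0080012
Gain = 20 log₁₀(0.0080012) ≈ -41.94 dB
∠L = 36.49° − 2.32° = 34.17°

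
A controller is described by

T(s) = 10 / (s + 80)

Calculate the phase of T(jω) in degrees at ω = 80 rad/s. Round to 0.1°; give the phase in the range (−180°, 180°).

-45.0°

At s = jω = j80:
pole (s+80): 80 + j80 → |·| = √(80²+80²) = √12800 ≈ 113.14, ∠ = arctan(80/80) ≈ 45.00°
∠T = 0.00° − 45.00° = -45.00°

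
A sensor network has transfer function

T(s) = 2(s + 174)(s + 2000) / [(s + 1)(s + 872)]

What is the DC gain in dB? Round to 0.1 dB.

T(0) = 2·174·2000 / (1·872) ≈ 798.17
20 log₁₀(798.17) ≈ 58.04 dB

58.0 dB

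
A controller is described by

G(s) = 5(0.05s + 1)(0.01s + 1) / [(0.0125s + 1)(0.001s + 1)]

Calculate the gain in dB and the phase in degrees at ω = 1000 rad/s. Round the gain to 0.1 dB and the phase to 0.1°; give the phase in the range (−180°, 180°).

43.0 dB, 42.7°

At ω = 1000 rad/s:
zero (1 + j1000·0.05) = 1 + j50 → |·| ≈ 50.01, ∠ ≈ 88.85°
zero (1 + j1000·0.01) = 1 + j10 → |·| ≈ 10.05, ∠ ≈ 84.29°
pole (1 + j1000·0.0125) = 1 + j12.5 → |·| ≈ 12.54, ∠ ≈ 85.43°
pole (1 + j1000·0.001) = 1 + j1 → |·| ≈ 1.4142, ∠ ≈ 45.00°
|G| = 5 · 50.01 · 10.05 / (12.54 · 1.4142) ≈ 141.7
Gain = 20 log₁₀(141.7) ≈ 43.03 dB
∠G = (88.85° + 84.29°) − (85.43° + 45.00°) = 42.71°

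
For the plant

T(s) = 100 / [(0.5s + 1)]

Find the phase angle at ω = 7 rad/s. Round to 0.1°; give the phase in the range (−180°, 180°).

-74.1°

At ω = 7 rad/s:
pole (1 + j7·0.5) = 1 + j3.5 → |·| ≈ 3.6401, ∠ ≈ 74.05°
∠T = (0°) − (74.05°) = -74.05°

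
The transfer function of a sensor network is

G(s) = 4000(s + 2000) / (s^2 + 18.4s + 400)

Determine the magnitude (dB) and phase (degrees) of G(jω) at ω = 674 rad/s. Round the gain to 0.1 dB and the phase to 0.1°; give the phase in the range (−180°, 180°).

At s = jω = j674:
zero (s+2000): 2000 + j674 → |·| = √(2000²+674²) = √4454276 ≈ 2110.5, ∠ = arctan(674/2000) ≈ 18.62°
quadratic: (j674)² + 18.4·j674 + 400 = -453876 + j12401.6 → |·| ≈ 4.5405e+05, ∠ ≈ 178.43°
|G| = 4000 · 2110.5 / 4.5405e+05 ≈ 18.593
Gain = 20 log₁₀(18.593) ≈ 25.39 dB
∠G = 18.62° − 178.43° = -159.81°

25.4 dB, -159.8°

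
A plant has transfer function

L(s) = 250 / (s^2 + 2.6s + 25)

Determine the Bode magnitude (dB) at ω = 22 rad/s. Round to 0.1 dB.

At s = jω = j22:
quadratic: (j22)² + 2.6·j22 + 25 = -459 + j57.2 → |·| ≈ 462.55, ∠ ≈ 172.90°
|L| = 250 / 462.55 ≈ 0.54048
Gain = 20 log₁₀(0.54048) ≈ -5.34 dB

-5.3 dB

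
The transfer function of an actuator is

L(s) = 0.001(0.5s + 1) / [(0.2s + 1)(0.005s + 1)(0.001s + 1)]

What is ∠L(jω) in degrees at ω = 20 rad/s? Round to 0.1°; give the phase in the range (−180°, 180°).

1.5°

At ω = 20 rad/s:
zero (1 + j20·0.5) = 1 + j10 → |·| ≈ 10.05, ∠ ≈ 84.29°
pole (1 + j20·0.2) = 1 + j4 → |·| ≈ 4.1231, ∠ ≈ 75.96°
pole (1 + j20·0.005) = 1 + j0.1 → |·| ≈ 1.005, ∠ ≈ 5.71°
pole (1 + j20·0.001) = 1 + j0.02 → |·| ≈ 1.0002, ∠ ≈ 1.15°
∠L = (84.29°) − (75.96° + 5.71° + 1.15°) = 1.47°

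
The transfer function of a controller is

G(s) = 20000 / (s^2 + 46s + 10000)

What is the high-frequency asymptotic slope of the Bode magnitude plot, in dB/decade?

-40 dB/decade

Each pole contributes −20 dB/decade at high frequency; each zero contributes +20 dB/decade.
Net: 0 zero(s) − 2 pole(s) → -40 dB/decade.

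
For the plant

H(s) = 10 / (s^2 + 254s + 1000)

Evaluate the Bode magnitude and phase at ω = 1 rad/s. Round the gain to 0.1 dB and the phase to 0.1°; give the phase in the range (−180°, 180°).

-40.3 dB, -14.3°

Substitute s = j1:
Numerator: 10 = 10 + j0
Denominator: (j1)^2 + 254(j1) + 1000 = 999 + j254
|N| = √(10² + 0²) ≈ 10, ∠N ≈ 0.00°
|D| = √(999² + 254²) ≈ 1030.8, ∠D ≈ 14.27°
|H| = 10 / 1030.8 ≈ 0.0097012
Gain = 20 log₁₀(0.0097012) ≈ -40.26 dB
∠H = 0.00° − 14.27° = -14.27°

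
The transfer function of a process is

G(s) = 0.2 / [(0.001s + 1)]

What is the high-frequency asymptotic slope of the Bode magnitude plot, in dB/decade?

Each pole contributes −20 dB/decade at high frequency; each zero contributes +20 dB/decade.
Net: 0 zero(s) − 1 pole(s) → -20 dB/decade.

-20 dB/decade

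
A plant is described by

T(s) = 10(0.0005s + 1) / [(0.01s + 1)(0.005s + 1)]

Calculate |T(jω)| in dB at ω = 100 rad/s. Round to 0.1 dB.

16.0 dB

At ω = 100 rad/s:
zero (1 + j100·0.0005) = 1 + j0.05 → |·| ≈ 1.0012, ∠ ≈ 2.86°
pole (1 + j100·0.01) = 1 + j1 → |·| ≈ 1.4142, ∠ ≈ 45.00°
pole (1 + j100·0.005) = 1 + j0.5 → |·| ≈ 1.118, ∠ ≈ 26.57°
|T| = 10 · 1.0012 / (1.4142 · 1.118) ≈ 6.3324
Gain = 20 log₁₀(6.3324) ≈ 16.03 dB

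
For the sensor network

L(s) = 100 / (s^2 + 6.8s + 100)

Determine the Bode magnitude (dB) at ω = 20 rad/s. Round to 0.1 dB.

At s = jω = j20:
quadratic: (j20)² + 6.8·j20 + 100 = -300 + j136 → |·| ≈ 329.39, ∠ ≈ 155.61°
|L| = 100 / 329.39 ≈ 0.30359
Gain = 20 log₁₀(0.30359) ≈ -10.35 dB

-10.4 dB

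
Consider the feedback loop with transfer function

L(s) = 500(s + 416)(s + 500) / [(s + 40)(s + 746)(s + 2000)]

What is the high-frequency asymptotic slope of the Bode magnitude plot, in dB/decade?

-20 dB/decade

Each pole contributes −20 dB/decade at high frequency; each zero contributes +20 dB/decade.
Net: 2 zero(s) − 3 pole(s) → -20 dB/decade.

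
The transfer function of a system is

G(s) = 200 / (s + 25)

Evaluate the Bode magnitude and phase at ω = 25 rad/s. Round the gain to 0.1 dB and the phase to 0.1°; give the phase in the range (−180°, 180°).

15.1 dB, -45.0°

Substitute s = j25:
Numerator: 200 = 200 + j0
Denominator: (j25) + 25 = 25 + j25
|N| = √(200² + 0²) ≈ 200, ∠N ≈ 0.00°
|D| = √(25² + 25²) ≈ 35.355, ∠D ≈ 45.00°
|G| = 200 / 35.355 ≈ 5.6569
Gain = 20 log₁₀(5.6569) ≈ 15.05 dB
∠G = 0.00° − 45.00° = -45.00°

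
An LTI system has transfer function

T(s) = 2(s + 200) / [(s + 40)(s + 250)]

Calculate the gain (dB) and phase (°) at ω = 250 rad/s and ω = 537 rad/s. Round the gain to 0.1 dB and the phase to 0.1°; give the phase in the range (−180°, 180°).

ω = 250: -42.9 dB, -74.6°; ω = 537: -48.9 dB, -81.2°

At s = jω = j250:
zero (s+200): 200 + j250 → |·| = √(200²+250²) = √102500 ≈ 320.16, ∠ = arctan(250/200) ≈ 51.34°
pole (s+40): 40 + j250 → |·| = √(40²+250²) = √64100 ≈ 253.18, ∠ = arctan(250/40) ≈ 80.91°
pole (s+250): 250 + j250 → |·| = √(250²+250²) = √125000 ≈ 353.55, ∠ = arctan(250/250) ≈ 45.00°
|T| = 2 · 320.16 / 89512 ≈ 0.0071535
Gain = 20 log₁₀(0.0071535) ≈ -42.91 dB
∠T = 51.34° − 125.91° = -74.57°

At s = jω = j537:
zero (s+200): 200 + j537 → |·| = √(200²+537²) = √328369 ≈ 573.03, ∠ = arctan(537/200) ≈ 69.57°
pole (s+40): 40 + j537 → |·| = √(40²+537²) = √289969 ≈ 538.49, ∠ = arctan(537/40) ≈ 85.74°
pole (s+250): 250 + j537 → |·| = √(250²+537²) = √350869 ≈ 592.34, ∠ = arctan(537/250) ≈ 65.04°
|T| = 2 · 573.03 / 3.1897e+05 ≈ 0.003593
Gain = 20 log₁₀(0.003593) ≈ -48.89 dB
∠T = 69.57° − 150.78° = -81.21°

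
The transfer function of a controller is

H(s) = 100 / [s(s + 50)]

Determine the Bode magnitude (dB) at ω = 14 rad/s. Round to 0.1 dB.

-17.2 dB

At s = jω = j14:
pole (s+50): 50 + j14 → |·| = √(50²+14²) = √2696 ≈ 51.923, ∠ = arctan(14/50) ≈ 15.64°
pole at origin: |s| = 14, ∠ = 90.00° (in denominator)
|H| = 100 / 726.92 ≈ 0.13757
Gain = 20 log₁₀(0.13757) ≈ -17.23 dB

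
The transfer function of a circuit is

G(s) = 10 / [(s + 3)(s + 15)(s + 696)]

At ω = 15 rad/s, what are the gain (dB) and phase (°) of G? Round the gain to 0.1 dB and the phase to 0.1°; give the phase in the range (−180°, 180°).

-87.1 dB, -124.9°

At s = jω = j15:
pole (s+3): 3 + j15 → |·| = √(3²+15²) = √234 ≈ 15.297, ∠ = arctan(15/3) ≈ 78.69°
pole (s+15): 15 + j15 → |·| = √(15²+15²) = √450 ≈ 21.213, ∠ = arctan(15/15) ≈ 45.00°
pole (s+696): 696 + j15 → |·| = √(696²+15²) = √484641 ≈ 696.16, ∠ = arctan(15/696) ≈ 1.23°
|G| = 10 / 2.259e+05 ≈ 4.4267e-05
Gain = 20 log₁₀(4.4267e-05) ≈ -87.08 dB
∠G = 0.00° − 124.92° = -124.92°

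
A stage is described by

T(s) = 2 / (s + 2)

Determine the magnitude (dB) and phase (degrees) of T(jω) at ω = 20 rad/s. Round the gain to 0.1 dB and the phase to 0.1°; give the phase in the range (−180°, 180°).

Substitute s = j20:
Numerator: 2 = 2 + j0
Denominator: (j20) + 2 = 2 + j20
|N| = √(2² + 0²) ≈ 2, ∠N ≈ 0.00°
|D| = √(2² + 20²) ≈ 20.1, ∠D ≈ 84.29°
|T| = 2 / 20.1 ≈ 0.099502
Gain = 20 log₁₀(0.099502) ≈ -20.04 dB
∠T = 0.00° − 84.29° = -84.29°

-20.0 dB, -84.3°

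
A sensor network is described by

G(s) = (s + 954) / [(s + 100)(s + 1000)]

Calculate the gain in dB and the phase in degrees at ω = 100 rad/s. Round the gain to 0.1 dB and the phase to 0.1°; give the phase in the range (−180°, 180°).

At s = jω = j100:
zero (s+954): 954 + j100 → |·| = √(954²+100²) = √920116 ≈ 959.23, ∠ = arctan(100/954) ≈ 5.98°
pole (s+100): 100 + j100 → |·| = √(100²+100²) = √20000 ≈ 141.42, ∠ = arctan(100/100) ≈ 45.00°
pole (s+1000): 1000 + j100 → |·| = √(1000²+100²) = √1010000 ≈ 1005, ∠ = arctan(100/1000) ≈ 5.71°
|G| = 1 · 959.23 / 1.4213e+05 ≈ 0.006749
Gain = 20 log₁₀(0.006749) ≈ -43.42 dB
∠G = 5.98° − 50.71° = -44.73°

-43.4 dB, -44.7°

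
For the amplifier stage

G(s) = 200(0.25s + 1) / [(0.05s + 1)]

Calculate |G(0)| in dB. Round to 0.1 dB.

46.0 dB

G(0) = 200 · 1 / 1 = 200
20 log₁₀(200) ≈ 46.02 dB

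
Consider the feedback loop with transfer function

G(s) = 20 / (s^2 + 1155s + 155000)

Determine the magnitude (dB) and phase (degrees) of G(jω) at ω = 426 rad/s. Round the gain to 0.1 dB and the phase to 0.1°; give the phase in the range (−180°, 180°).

Substitute s = j426:
Numerator: 20 = 20 + j0
Denominator: (j426)^2 + 1155(j426) + 155000 = -26476 + j492030
|N| = √(20² + 0²) ≈ 20, ∠N ≈ 0.00°
|D| = √(26476² + 492030²) ≈ 4.9274e+05, ∠D ≈ 93.08°
|G| = 20 / 4.9274e+05 ≈ 4.0589e-05
Gain = 20 log₁₀(4.0589e-05) ≈ -87.83 dB
∠G = 0.00° − 93.08° = -93.08°

-87.8 dB, -93.1°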